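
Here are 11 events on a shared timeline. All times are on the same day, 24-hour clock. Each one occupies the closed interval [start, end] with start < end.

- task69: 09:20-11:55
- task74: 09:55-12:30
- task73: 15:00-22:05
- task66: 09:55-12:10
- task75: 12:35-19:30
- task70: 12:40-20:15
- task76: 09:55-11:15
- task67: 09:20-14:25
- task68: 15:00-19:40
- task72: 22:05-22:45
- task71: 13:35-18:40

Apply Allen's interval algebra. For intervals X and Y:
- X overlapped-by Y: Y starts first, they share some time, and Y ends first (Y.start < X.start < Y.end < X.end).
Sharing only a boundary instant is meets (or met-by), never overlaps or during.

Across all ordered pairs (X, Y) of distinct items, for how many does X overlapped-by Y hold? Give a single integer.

Checking all 110 ordered pairs for relation 'overlapped-by'; matching pairs in alphabetical order:
(task66, task69): task66 overlapped-by task69 ✓
(task68, task71): task68 overlapped-by task71 ✓
(task68, task75): task68 overlapped-by task75 ✓
(task70, task67): task70 overlapped-by task67 ✓
(task70, task75): task70 overlapped-by task75 ✓
(task71, task67): task71 overlapped-by task67 ✓
(task73, task70): task73 overlapped-by task70 ✓
(task73, task71): task73 overlapped-by task71 ✓
(task73, task75): task73 overlapped-by task75 ✓
(task74, task69): task74 overlapped-by task69 ✓
(task75, task67): task75 overlapped-by task67 ✓
Count: 11.

11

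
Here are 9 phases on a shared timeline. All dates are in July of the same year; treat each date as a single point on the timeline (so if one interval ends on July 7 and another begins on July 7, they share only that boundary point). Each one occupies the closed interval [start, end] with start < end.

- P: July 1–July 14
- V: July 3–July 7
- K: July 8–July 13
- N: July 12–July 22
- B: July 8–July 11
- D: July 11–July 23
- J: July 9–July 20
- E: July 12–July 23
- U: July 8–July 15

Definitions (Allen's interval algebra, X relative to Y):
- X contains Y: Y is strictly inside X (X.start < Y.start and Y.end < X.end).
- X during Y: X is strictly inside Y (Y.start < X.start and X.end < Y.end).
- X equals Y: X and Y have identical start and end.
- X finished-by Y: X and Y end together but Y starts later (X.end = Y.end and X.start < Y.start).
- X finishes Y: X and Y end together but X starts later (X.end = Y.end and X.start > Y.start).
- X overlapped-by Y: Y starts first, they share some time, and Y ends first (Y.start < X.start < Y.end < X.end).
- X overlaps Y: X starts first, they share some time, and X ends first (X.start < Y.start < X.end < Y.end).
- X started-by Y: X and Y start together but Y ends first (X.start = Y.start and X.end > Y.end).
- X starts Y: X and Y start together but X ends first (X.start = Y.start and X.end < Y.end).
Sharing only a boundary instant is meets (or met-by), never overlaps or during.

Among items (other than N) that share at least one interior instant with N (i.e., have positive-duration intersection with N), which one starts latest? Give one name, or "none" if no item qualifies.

Target N = [July 12, July 22].
B [July 8, July 11] → before → excluded.
D [July 11, July 23] → contains → candidate.
E [July 12, July 23] → started-by → candidate.
J [July 9, July 20] → overlaps → candidate.
K [July 8, July 13] → overlaps → candidate.
P [July 1, July 14] → overlaps → candidate.
U [July 8, July 15] → overlaps → candidate.
V [July 3, July 7] → before → excluded.
Among candidates, latest start is July 12 → E.

E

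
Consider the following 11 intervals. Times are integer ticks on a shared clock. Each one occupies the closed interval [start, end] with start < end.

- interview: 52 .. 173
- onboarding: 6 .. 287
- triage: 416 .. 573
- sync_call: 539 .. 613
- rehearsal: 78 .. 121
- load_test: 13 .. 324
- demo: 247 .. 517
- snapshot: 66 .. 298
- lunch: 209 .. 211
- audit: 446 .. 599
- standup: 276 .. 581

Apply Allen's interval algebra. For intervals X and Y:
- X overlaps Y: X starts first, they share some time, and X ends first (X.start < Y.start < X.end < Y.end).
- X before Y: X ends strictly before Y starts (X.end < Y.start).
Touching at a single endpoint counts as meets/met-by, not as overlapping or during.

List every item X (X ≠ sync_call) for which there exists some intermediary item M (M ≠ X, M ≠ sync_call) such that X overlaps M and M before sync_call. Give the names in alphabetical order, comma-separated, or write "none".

Target sync_call = [539, 613].
Intermediaries M with M before sync_call: demo, interview, load_test, lunch, onboarding, rehearsal, snapshot.
Via demo — items with X overlaps demo: load_test, onboarding, snapshot.
Via interview — items with X overlaps interview: none.
Via load_test — items with X overlaps load_test: onboarding.
Via lunch — items with X overlaps lunch: none.
Via onboarding — items with X overlaps onboarding: none.
Via rehearsal — items with X overlaps rehearsal: none.
Via snapshot — items with X overlaps snapshot: interview, onboarding.
Union: interview, load_test, onboarding, snapshot.

interview, load_test, onboarding, snapshot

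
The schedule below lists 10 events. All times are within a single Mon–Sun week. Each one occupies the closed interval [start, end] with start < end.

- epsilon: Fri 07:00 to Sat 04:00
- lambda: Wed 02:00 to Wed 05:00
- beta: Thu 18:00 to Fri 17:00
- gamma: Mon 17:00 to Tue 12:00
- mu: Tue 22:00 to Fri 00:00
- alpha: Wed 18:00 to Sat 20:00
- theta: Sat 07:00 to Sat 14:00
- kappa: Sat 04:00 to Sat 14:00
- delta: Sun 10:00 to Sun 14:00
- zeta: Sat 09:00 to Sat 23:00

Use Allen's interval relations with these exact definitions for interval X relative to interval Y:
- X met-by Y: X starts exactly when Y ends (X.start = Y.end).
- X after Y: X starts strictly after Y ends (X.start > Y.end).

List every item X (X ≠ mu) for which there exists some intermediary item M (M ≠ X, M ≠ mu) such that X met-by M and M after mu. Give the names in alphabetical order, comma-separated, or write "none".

Target mu = [Tue 22:00, Fri 00:00].
Intermediaries M with M after mu: delta, epsilon, kappa, theta, zeta.
Via delta — items with X met-by delta: none.
Via epsilon — items with X met-by epsilon: kappa.
Via kappa — items with X met-by kappa: none.
Via theta — items with X met-by theta: none.
Via zeta — items with X met-by zeta: none.
Union: kappa.

kappa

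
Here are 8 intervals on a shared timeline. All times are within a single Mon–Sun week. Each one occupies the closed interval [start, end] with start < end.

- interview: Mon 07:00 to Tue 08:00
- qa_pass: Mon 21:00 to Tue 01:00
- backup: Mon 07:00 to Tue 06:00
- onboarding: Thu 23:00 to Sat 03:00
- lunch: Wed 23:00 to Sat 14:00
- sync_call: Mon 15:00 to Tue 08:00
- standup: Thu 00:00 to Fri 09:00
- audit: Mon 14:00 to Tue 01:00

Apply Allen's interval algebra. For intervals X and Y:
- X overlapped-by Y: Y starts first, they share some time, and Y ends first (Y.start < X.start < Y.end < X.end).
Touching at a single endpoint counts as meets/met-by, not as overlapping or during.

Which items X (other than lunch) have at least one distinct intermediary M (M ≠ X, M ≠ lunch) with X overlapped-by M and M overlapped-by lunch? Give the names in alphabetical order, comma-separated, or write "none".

none

Target lunch = [Wed 23:00, Sat 14:00].
Intermediaries M with M overlapped-by lunch: none.
Union: none.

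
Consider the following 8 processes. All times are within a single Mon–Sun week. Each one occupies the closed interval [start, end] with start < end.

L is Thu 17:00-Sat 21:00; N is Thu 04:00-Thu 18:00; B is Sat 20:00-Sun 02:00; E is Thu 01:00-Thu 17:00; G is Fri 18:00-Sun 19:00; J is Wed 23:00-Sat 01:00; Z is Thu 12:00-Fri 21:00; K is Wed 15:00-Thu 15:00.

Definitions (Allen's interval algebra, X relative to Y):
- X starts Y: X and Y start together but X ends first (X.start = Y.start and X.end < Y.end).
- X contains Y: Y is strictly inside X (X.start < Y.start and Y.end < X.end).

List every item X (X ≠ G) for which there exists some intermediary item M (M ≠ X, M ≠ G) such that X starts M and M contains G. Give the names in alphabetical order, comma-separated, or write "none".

Target G = [Fri 18:00, Sun 19:00].
Intermediaries M with M contains G: none.
Union: none.

none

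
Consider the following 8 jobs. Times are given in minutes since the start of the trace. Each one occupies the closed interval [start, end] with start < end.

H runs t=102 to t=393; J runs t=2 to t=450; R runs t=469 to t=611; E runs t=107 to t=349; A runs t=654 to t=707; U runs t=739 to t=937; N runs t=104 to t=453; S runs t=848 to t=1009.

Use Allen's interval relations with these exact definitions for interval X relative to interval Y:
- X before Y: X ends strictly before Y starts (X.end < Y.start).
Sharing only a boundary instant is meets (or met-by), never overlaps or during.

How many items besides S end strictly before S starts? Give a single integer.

6

Target S = [t=848, t=1009].
A [t=654, t=707] → before → counts.
E [t=107, t=349] → before → counts.
H [t=102, t=393] → before → counts.
J [t=2, t=450] → before → counts.
N [t=104, t=453] → before → counts.
R [t=469, t=611] → before → counts.
U [t=739, t=937] → overlaps → no.
Total: 6.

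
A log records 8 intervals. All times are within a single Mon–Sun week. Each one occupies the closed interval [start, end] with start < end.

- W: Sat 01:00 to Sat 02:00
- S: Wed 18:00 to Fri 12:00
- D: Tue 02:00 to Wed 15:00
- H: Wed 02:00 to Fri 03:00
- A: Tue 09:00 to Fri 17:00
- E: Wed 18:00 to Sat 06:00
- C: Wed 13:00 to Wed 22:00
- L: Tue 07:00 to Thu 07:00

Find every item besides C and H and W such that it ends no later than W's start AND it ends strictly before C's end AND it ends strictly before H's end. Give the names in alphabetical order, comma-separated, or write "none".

Conditions: its end is no later than W's start (X.end <= Sat 01:00) AND its end is strictly before C's end (X.end < Wed 22:00) AND its end is strictly before H's end (X.end < Fri 03:00).
A: end Fri 17:00 <= Sat 01:00? ✓; end Fri 17:00 < Wed 22:00? ✗; end Fri 17:00 < Fri 03:00? ✗ → no.
D: end Wed 15:00 <= Sat 01:00? ✓; end Wed 15:00 < Wed 22:00? ✓; end Wed 15:00 < Fri 03:00? ✓ → yes.
E: end Sat 06:00 <= Sat 01:00? ✗; end Sat 06:00 < Wed 22:00? ✗; end Sat 06:00 < Fri 03:00? ✗ → no.
L: end Thu 07:00 <= Sat 01:00? ✓; end Thu 07:00 < Wed 22:00? ✗; end Thu 07:00 < Fri 03:00? ✓ → no.
S: end Fri 12:00 <= Sat 01:00? ✓; end Fri 12:00 < Wed 22:00? ✗; end Fri 12:00 < Fri 03:00? ✗ → no.
Result: D.

D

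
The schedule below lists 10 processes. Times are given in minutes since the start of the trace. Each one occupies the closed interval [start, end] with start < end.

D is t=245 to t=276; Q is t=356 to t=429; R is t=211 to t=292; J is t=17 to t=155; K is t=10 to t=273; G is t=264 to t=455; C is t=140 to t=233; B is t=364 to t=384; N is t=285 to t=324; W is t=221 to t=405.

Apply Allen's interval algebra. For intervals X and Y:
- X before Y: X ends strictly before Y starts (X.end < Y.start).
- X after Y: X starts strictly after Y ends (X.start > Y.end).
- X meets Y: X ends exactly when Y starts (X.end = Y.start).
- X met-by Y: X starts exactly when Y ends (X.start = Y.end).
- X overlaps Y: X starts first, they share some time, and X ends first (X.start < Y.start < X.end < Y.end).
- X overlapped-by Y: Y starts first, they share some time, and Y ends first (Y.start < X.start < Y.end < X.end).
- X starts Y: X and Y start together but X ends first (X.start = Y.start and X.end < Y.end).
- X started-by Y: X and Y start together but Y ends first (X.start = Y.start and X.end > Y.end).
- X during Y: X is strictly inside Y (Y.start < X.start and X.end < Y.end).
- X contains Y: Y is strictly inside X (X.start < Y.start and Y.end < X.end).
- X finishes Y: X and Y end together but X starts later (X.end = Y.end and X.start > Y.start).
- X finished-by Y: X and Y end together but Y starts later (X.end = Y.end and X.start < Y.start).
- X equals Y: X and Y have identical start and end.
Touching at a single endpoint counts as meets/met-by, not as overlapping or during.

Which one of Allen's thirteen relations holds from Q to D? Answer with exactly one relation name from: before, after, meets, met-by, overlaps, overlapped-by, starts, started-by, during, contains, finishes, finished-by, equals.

after

Q = [t=356, t=429]; D = [t=245, t=276].
Compare endpoints: Q.start > D.start, Q.start > D.end, Q.end > D.start, Q.end > D.end.
That pattern is 'after'.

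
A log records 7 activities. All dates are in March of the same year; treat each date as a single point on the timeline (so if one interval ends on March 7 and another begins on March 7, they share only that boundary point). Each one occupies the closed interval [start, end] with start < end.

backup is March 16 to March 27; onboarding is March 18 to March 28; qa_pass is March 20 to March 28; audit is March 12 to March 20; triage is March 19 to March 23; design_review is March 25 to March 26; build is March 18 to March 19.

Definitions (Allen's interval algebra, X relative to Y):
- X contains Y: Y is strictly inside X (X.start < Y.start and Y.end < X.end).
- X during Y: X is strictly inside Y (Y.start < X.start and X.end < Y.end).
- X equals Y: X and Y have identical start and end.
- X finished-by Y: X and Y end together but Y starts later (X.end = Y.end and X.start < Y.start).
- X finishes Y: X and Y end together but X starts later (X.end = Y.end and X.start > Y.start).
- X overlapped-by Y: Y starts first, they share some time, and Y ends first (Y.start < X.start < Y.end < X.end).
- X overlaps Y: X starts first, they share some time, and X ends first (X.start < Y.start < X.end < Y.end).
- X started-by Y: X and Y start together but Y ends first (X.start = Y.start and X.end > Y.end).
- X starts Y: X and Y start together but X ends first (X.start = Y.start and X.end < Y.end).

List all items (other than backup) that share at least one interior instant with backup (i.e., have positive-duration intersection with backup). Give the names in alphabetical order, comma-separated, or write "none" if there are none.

Target backup = [March 16, March 27].
audit [March 12, March 20] → overlaps → yes.
build [March 18, March 19] → during → yes.
design_review [March 25, March 26] → during → yes.
onboarding [March 18, March 28] → overlapped-by → yes.
qa_pass [March 20, March 28] → overlapped-by → yes.
triage [March 19, March 23] → during → yes.
Result: audit, build, design_review, onboarding, qa_pass, triage.

audit, build, design_review, onboarding, qa_pass, triage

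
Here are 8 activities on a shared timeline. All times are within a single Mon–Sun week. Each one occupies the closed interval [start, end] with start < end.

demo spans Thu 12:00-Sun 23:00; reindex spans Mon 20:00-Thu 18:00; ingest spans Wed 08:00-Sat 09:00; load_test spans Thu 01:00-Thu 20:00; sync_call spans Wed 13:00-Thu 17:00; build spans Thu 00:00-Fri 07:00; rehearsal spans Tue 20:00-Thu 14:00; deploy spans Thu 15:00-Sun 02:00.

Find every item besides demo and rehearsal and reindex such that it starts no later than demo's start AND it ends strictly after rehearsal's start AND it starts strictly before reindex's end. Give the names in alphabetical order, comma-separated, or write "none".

Conditions: its start is no later than demo's start (X.start <= Thu 12:00) AND its end is strictly after rehearsal's start (X.end > Tue 20:00) AND its start is strictly before reindex's end (X.start < Thu 18:00).
build: start Thu 00:00 <= Thu 12:00? ✓; end Fri 07:00 > Tue 20:00? ✓; start Thu 00:00 < Thu 18:00? ✓ → yes.
deploy: start Thu 15:00 <= Thu 12:00? ✗; end Sun 02:00 > Tue 20:00? ✓; start Thu 15:00 < Thu 18:00? ✓ → no.
ingest: start Wed 08:00 <= Thu 12:00? ✓; end Sat 09:00 > Tue 20:00? ✓; start Wed 08:00 < Thu 18:00? ✓ → yes.
load_test: start Thu 01:00 <= Thu 12:00? ✓; end Thu 20:00 > Tue 20:00? ✓; start Thu 01:00 < Thu 18:00? ✓ → yes.
sync_call: start Wed 13:00 <= Thu 12:00? ✓; end Thu 17:00 > Tue 20:00? ✓; start Wed 13:00 < Thu 18:00? ✓ → yes.
Result: build, ingest, load_test, sync_call.

build, ingest, load_test, sync_call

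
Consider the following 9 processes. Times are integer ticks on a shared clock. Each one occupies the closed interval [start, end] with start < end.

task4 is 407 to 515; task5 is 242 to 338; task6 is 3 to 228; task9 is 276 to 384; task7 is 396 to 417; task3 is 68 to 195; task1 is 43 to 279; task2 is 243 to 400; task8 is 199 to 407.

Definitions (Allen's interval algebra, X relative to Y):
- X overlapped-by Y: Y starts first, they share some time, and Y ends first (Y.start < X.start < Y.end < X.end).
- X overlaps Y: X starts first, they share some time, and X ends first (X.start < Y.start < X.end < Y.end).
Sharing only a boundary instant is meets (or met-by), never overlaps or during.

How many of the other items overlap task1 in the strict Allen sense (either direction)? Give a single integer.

Target task1 = [43, 279].
task2 [243, 400] → overlapped-by → counts.
task3 [68, 195] → during → no.
task4 [407, 515] → after → no.
task5 [242, 338] → overlapped-by → counts.
task6 [3, 228] → overlaps → counts.
task7 [396, 417] → after → no.
task8 [199, 407] → overlapped-by → counts.
task9 [276, 384] → overlapped-by → counts.
Total: 5.

5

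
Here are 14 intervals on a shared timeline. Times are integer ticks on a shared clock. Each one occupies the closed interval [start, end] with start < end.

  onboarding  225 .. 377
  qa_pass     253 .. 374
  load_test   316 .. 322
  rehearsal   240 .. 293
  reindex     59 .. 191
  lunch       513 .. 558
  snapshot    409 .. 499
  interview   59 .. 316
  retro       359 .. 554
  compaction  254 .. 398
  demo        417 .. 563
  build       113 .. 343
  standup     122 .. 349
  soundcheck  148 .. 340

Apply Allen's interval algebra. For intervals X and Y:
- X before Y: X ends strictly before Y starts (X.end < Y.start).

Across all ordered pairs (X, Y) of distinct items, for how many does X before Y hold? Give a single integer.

44

Checking all 182 ordered pairs for relation 'before'; matching pairs in alphabetical order:
(build, demo): build before demo ✓
(build, lunch): build before lunch ✓
(build, retro): build before retro ✓
(build, snapshot): build before snapshot ✓
(compaction, demo): compaction before demo ✓
(compaction, lunch): compaction before lunch ✓
(compaction, snapshot): compaction before snapshot ✓
(interview, demo): interview before demo ✓
(interview, lunch): interview before lunch ✓
(interview, retro): interview before retro ✓
(interview, snapshot): interview before snapshot ✓
(load_test, demo): load_test before demo ✓
(load_test, lunch): load_test before lunch ✓
(load_test, retro): load_test before retro ✓
(load_test, snapshot): load_test before snapshot ✓
(onboarding, demo): onboarding before demo ✓
(onboarding, lunch): onboarding before lunch ✓
(onboarding, snapshot): onboarding before snapshot ✓
(qa_pass, demo): qa_pass before demo ✓
(qa_pass, lunch): qa_pass before lunch ✓
(qa_pass, snapshot): qa_pass before snapshot ✓
(rehearsal, demo): rehearsal before demo ✓
(rehearsal, load_test): rehearsal before load_test ✓
(rehearsal, lunch): rehearsal before lunch ✓
... plus 20 further pairs not listed.
Count: 44.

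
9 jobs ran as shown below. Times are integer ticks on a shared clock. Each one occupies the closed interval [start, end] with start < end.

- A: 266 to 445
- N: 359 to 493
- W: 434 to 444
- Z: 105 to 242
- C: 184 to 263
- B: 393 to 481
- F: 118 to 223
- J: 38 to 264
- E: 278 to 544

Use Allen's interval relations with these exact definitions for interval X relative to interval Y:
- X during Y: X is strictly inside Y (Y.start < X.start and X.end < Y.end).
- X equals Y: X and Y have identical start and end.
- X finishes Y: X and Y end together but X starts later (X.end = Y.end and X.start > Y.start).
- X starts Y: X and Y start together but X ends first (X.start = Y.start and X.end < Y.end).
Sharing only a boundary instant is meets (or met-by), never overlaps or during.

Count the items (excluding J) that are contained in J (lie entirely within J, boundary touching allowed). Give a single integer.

Target J = [38, 264].
A [266, 445] → after → no.
B [393, 481] → after → no.
C [184, 263] → during → counts.
E [278, 544] → after → no.
F [118, 223] → during → counts.
N [359, 493] → after → no.
W [434, 444] → after → no.
Z [105, 242] → during → counts.
Total: 3.

3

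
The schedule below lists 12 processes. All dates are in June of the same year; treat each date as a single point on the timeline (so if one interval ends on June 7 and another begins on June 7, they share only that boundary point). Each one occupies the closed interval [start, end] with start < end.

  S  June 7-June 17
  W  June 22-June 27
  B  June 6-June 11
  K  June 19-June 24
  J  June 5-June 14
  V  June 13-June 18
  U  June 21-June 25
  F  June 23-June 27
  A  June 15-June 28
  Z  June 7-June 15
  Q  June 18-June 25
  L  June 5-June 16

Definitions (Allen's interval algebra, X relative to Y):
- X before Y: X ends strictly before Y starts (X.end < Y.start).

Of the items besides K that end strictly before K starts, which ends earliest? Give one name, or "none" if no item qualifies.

B

Target K = [June 19, June 24].
A [June 15, June 28] → contains → excluded.
B [June 6, June 11] → before → candidate.
F [June 23, June 27] → overlapped-by → excluded.
J [June 5, June 14] → before → candidate.
L [June 5, June 16] → before → candidate.
Q [June 18, June 25] → contains → excluded.
S [June 7, June 17] → before → candidate.
U [June 21, June 25] → overlapped-by → excluded.
V [June 13, June 18] → before → candidate.
W [June 22, June 27] → overlapped-by → excluded.
Z [June 7, June 15] → before → candidate.
Among candidates, earliest end is June 11 → B.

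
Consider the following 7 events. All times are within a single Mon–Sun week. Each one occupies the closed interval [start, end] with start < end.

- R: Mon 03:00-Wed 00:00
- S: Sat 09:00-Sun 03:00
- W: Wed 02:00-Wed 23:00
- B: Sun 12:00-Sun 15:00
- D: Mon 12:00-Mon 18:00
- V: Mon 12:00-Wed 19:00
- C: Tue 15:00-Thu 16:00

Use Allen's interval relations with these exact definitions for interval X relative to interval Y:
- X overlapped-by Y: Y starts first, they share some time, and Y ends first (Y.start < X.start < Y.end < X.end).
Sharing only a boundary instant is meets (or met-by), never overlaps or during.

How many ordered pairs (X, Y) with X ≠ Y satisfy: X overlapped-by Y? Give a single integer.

4

Checking all 42 ordered pairs for relation 'overlapped-by'; matching pairs in alphabetical order:
(C, R): C overlapped-by R ✓
(C, V): C overlapped-by V ✓
(V, R): V overlapped-by R ✓
(W, V): W overlapped-by V ✓
Count: 4.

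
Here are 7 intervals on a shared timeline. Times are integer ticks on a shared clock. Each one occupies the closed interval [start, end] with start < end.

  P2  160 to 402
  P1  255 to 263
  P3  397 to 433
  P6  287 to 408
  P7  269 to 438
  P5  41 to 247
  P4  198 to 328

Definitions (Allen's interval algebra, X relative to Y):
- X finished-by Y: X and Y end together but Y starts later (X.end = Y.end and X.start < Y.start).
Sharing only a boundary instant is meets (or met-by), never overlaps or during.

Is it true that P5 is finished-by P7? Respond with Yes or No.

No

P5 = [41, 247], P7 = [269, 438].
Actual relation of P5 to P7: before.
Asked whether 'finished-by' holds → No.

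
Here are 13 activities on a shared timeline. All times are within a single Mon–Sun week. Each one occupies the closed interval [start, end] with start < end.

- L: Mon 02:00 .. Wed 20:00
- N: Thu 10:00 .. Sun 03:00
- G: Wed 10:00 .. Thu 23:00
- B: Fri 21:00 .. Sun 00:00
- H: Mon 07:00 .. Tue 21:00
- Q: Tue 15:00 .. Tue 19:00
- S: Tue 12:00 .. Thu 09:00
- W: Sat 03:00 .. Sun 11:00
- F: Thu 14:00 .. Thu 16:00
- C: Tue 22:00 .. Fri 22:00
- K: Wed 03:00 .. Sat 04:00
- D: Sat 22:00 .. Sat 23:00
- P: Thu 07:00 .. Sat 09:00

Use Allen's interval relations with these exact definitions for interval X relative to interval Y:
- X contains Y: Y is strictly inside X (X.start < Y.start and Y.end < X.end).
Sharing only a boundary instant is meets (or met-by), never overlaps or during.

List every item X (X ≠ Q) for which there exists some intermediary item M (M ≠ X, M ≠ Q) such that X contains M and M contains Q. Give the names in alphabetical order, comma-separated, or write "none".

L

Target Q = [Tue 15:00, Tue 19:00].
Intermediaries M with M contains Q: H, L, S.
Via H — items with X contains H: L.
Via L — items with X contains L: none.
Via S — items with X contains S: none.
Union: L.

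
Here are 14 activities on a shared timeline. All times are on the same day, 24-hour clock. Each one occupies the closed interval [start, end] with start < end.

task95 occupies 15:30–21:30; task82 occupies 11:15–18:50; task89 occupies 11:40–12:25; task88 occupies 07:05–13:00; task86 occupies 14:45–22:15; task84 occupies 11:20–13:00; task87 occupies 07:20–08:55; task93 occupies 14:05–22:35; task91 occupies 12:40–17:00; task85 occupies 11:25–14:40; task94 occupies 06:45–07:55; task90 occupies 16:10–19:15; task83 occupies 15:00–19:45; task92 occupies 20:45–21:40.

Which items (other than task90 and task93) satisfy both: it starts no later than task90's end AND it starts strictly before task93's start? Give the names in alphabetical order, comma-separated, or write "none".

Conditions: its start is no later than task90's end (X.start <= 19:15) AND its start is strictly before task93's start (X.start < 14:05).
task82: start 11:15 <= 19:15? ✓; start 11:15 < 14:05? ✓ → yes.
task83: start 15:00 <= 19:15? ✓; start 15:00 < 14:05? ✗ → no.
task84: start 11:20 <= 19:15? ✓; start 11:20 < 14:05? ✓ → yes.
task85: start 11:25 <= 19:15? ✓; start 11:25 < 14:05? ✓ → yes.
task86: start 14:45 <= 19:15? ✓; start 14:45 < 14:05? ✗ → no.
task87: start 07:20 <= 19:15? ✓; start 07:20 < 14:05? ✓ → yes.
task88: start 07:05 <= 19:15? ✓; start 07:05 < 14:05? ✓ → yes.
task89: start 11:40 <= 19:15? ✓; start 11:40 < 14:05? ✓ → yes.
task91: start 12:40 <= 19:15? ✓; start 12:40 < 14:05? ✓ → yes.
task92: start 20:45 <= 19:15? ✗; start 20:45 < 14:05? ✗ → no.
task94: start 06:45 <= 19:15? ✓; start 06:45 < 14:05? ✓ → yes.
task95: start 15:30 <= 19:15? ✓; start 15:30 < 14:05? ✗ → no.
Result: task82, task84, task85, task87, task88, task89, task91, task94.

task82, task84, task85, task87, task88, task89, task91, task94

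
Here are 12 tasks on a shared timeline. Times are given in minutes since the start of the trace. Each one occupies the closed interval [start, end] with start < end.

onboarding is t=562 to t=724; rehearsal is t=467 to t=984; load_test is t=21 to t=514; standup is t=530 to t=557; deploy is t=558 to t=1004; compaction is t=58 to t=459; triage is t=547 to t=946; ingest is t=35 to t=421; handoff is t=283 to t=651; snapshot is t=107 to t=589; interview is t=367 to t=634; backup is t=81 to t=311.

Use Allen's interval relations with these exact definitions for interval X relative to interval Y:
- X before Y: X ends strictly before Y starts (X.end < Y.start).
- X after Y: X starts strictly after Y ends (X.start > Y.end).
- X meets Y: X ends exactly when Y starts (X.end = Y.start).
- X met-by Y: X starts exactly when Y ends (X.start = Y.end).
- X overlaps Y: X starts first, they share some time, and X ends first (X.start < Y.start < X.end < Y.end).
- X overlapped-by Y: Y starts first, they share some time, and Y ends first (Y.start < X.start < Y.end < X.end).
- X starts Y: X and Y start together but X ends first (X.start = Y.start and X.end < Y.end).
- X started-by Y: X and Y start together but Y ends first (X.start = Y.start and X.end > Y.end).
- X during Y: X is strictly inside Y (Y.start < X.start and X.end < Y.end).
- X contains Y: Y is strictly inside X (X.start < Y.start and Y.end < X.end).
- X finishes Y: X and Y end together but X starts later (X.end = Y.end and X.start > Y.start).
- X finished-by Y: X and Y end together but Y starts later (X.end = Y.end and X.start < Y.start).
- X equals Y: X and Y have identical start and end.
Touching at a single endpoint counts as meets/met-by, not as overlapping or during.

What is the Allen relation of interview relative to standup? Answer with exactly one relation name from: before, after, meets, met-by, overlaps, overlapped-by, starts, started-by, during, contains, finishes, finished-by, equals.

contains

interview = [t=367, t=634]; standup = [t=530, t=557].
Compare endpoints: interview.start < standup.start, interview.start < standup.end, interview.end > standup.start, interview.end > standup.end.
That pattern is 'contains'.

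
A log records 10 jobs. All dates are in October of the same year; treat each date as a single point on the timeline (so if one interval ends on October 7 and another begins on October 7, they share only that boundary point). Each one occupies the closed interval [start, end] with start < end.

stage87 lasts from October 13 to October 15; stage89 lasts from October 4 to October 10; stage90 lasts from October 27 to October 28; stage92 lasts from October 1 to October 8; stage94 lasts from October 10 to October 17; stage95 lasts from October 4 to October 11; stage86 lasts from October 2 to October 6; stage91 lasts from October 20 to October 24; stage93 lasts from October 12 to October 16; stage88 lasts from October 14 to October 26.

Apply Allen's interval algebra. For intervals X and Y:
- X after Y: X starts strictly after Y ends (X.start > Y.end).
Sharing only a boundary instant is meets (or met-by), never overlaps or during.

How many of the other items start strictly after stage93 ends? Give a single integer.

2

Target stage93 = [October 12, October 16].
stage86 [October 2, October 6] → before → no.
stage87 [October 13, October 15] → during → no.
stage88 [October 14, October 26] → overlapped-by → no.
stage89 [October 4, October 10] → before → no.
stage90 [October 27, October 28] → after → counts.
stage91 [October 20, October 24] → after → counts.
stage92 [October 1, October 8] → before → no.
stage94 [October 10, October 17] → contains → no.
stage95 [October 4, October 11] → before → no.
Total: 2.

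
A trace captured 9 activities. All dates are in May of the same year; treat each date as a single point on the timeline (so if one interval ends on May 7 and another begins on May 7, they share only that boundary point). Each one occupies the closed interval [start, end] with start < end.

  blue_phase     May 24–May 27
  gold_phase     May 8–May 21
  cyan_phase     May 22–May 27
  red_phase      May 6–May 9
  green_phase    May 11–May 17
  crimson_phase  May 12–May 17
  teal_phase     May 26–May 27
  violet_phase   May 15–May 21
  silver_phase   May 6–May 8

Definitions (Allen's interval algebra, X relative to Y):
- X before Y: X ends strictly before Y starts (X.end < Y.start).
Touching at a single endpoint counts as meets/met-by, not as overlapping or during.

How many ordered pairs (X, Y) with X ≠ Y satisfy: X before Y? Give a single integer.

Checking all 72 ordered pairs for relation 'before'; matching pairs in alphabetical order:
(crimson_phase, blue_phase): crimson_phase before blue_phase ✓
(crimson_phase, cyan_phase): crimson_phase before cyan_phase ✓
(crimson_phase, teal_phase): crimson_phase before teal_phase ✓
(gold_phase, blue_phase): gold_phase before blue_phase ✓
(gold_phase, cyan_phase): gold_phase before cyan_phase ✓
(gold_phase, teal_phase): gold_phase before teal_phase ✓
(green_phase, blue_phase): green_phase before blue_phase ✓
(green_phase, cyan_phase): green_phase before cyan_phase ✓
(green_phase, teal_phase): green_phase before teal_phase ✓
(red_phase, blue_phase): red_phase before blue_phase ✓
(red_phase, crimson_phase): red_phase before crimson_phase ✓
(red_phase, cyan_phase): red_phase before cyan_phase ✓
(red_phase, green_phase): red_phase before green_phase ✓
(red_phase, teal_phase): red_phase before teal_phase ✓
(red_phase, violet_phase): red_phase before violet_phase ✓
(silver_phase, blue_phase): silver_phase before blue_phase ✓
(silver_phase, crimson_phase): silver_phase before crimson_phase ✓
(silver_phase, cyan_phase): silver_phase before cyan_phase ✓
(silver_phase, green_phase): silver_phase before green_phase ✓
(silver_phase, teal_phase): silver_phase before teal_phase ✓
(silver_phase, violet_phase): silver_phase before violet_phase ✓
(violet_phase, blue_phase): violet_phase before blue_phase ✓
(violet_phase, cyan_phase): violet_phase before cyan_phase ✓
(violet_phase, teal_phase): violet_phase before teal_phase ✓
Count: 24.

24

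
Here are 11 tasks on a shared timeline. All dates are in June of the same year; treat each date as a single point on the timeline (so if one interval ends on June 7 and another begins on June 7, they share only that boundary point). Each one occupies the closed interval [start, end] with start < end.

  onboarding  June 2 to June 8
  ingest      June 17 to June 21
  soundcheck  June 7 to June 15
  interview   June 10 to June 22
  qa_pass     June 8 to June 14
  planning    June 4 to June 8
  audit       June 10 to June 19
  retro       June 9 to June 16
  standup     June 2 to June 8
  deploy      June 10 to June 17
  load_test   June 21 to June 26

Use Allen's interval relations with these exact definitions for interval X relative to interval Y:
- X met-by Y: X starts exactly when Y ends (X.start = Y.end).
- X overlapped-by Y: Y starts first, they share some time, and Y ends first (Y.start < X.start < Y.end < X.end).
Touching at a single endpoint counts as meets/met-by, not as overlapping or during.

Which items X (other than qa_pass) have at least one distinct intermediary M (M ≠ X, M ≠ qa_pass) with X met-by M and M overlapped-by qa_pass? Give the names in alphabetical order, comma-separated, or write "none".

ingest

Target qa_pass = [June 8, June 14].
Intermediaries M with M overlapped-by qa_pass: audit, deploy, interview, retro.
Via audit — items with X met-by audit: none.
Via deploy — items with X met-by deploy: ingest.
Via interview — items with X met-by interview: none.
Via retro — items with X met-by retro: none.
Union: ingest.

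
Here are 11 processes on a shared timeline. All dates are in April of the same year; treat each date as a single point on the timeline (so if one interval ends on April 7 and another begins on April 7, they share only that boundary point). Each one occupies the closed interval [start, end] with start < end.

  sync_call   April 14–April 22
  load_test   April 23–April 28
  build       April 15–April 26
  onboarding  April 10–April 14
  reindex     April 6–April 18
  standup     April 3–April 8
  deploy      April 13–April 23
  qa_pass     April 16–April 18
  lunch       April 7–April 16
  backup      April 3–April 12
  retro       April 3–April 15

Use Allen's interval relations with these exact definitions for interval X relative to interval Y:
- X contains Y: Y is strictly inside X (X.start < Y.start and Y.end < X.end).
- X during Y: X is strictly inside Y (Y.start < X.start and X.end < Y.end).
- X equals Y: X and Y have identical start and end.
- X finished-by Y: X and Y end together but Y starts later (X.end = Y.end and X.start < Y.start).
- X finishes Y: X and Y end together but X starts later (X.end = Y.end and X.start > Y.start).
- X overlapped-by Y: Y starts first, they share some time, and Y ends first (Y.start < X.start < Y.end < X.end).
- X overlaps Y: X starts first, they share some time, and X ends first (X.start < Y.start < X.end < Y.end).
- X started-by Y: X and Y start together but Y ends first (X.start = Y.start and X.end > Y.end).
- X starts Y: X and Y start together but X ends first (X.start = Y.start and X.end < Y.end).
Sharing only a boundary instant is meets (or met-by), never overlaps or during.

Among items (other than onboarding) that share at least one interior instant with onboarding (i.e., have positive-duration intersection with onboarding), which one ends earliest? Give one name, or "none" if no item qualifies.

Target onboarding = [April 10, April 14].
backup [April 3, April 12] → overlaps → candidate.
build [April 15, April 26] → after → excluded.
deploy [April 13, April 23] → overlapped-by → candidate.
load_test [April 23, April 28] → after → excluded.
lunch [April 7, April 16] → contains → candidate.
qa_pass [April 16, April 18] → after → excluded.
reindex [April 6, April 18] → contains → candidate.
retro [April 3, April 15] → contains → candidate.
standup [April 3, April 8] → before → excluded.
sync_call [April 14, April 22] → met-by → excluded.
Among candidates, earliest end is April 12 → backup.

backup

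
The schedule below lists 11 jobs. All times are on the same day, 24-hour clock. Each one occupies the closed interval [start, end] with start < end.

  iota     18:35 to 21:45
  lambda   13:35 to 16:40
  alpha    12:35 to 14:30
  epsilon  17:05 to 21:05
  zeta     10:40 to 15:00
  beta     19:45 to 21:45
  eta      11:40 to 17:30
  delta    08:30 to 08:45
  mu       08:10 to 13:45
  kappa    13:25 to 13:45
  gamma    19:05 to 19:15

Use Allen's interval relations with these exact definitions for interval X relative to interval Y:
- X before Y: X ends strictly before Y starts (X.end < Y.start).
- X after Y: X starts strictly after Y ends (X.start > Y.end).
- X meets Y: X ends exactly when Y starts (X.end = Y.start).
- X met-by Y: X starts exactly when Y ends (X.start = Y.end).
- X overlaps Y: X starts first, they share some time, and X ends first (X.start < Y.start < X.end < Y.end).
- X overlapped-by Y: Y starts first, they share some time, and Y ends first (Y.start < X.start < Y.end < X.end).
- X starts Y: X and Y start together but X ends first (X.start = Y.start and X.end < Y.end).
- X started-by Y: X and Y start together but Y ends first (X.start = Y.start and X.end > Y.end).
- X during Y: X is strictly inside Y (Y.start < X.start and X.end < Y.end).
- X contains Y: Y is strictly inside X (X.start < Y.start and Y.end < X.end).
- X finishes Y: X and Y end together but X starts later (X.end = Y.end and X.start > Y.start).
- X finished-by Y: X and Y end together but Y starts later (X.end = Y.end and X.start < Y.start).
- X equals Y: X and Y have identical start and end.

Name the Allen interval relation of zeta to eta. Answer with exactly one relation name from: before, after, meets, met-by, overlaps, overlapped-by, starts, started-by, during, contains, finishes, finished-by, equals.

zeta = [10:40, 15:00]; eta = [11:40, 17:30].
Compare endpoints: zeta.start < eta.start, zeta.start < eta.end, zeta.end > eta.start, zeta.end < eta.end.
That pattern is 'overlaps'.

overlaps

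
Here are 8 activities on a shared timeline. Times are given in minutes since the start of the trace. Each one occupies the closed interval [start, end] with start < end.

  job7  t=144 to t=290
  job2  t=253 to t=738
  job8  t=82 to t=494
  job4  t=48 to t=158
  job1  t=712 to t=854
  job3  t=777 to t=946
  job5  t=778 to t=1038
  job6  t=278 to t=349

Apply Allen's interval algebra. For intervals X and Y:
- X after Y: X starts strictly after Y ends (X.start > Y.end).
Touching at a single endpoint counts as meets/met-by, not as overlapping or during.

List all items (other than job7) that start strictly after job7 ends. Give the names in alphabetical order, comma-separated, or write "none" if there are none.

job1, job3, job5

Target job7 = [t=144, t=290].
job1 [t=712, t=854] → after → yes.
job2 [t=253, t=738] → overlapped-by → no.
job3 [t=777, t=946] → after → yes.
job4 [t=48, t=158] → overlaps → no.
job5 [t=778, t=1038] → after → yes.
job6 [t=278, t=349] → overlapped-by → no.
job8 [t=82, t=494] → contains → no.
Result: job1, job3, job5.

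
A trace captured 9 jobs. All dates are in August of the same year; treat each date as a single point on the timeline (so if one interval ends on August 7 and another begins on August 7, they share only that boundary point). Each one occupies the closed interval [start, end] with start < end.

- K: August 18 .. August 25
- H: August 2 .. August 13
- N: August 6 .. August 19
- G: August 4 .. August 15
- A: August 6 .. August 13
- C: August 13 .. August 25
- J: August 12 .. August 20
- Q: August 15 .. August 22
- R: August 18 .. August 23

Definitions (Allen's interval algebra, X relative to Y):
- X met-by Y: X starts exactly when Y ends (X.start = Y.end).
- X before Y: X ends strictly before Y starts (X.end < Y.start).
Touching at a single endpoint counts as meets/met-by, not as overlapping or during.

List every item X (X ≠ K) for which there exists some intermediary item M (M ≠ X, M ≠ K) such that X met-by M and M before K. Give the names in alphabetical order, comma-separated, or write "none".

Target K = [August 18, August 25].
Intermediaries M with M before K: A, G, H.
Via A — items with X met-by A: C.
Via G — items with X met-by G: Q.
Via H — items with X met-by H: C.
Union: C, Q.

C, Q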